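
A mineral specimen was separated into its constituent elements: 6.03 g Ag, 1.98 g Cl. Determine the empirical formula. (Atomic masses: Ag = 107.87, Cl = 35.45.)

AgCl

Ag: 6.03 g ÷ 107.87 g/mol = 0.0559 mol
Cl: 1.98 g ÷ 35.45 g/mol = 0.05585 mol
Ratios (÷ 0.05585): Ag 1.001, Cl 1.000
Ratio ≈ 1:1, so the empirical formula is AgCl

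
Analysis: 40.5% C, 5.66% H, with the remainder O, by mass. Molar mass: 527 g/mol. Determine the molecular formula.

C18H30O18

Assume 100 g: 40.5 g C, 5.66 g H, 53.84 g O.
n(C) = 40.5/12.01 = 3.372, n(H) = 5.66/1.008 = 5.615, n(O) = 53.84/16.00 = 3.365
Divide by the smallest (3.365 mol O): C 1.002, H 1.669, O 1.000
Scaling by 3: C 3.01, H 5.01, O 3.00 → C3H5O3
Empirical-formula mass = 89.07 g/mol
n = 527 / 89.07 = 5.92 ≈ 6
Molecular formula = (C3H5O3)×6 = C18H30O18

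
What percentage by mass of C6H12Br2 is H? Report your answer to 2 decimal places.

Molar mass = 6(12.01) + 12(1.008) + 2(79.90) = 243.956 g/mol
Mass of H per mole = 12 × 1.008 = 12.096 g
% H = 12.096 / 243.956 × 100 = 4.96%

4.96%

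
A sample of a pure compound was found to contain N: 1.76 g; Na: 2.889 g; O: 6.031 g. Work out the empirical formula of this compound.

NNaO3

n(N) = 1.76/14.01 = 0.1256, n(Na) = 2.889/22.99 = 0.1257, n(O) = 6.031/16.00 = 0.3769
Divide by the smallest (0.1256 mol N): N 1.000, Na 1.000, O 3.001
≈ 1:1:3 → NNaO3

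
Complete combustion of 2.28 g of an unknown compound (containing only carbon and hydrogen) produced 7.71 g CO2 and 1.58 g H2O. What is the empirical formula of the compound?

mol C = 7.71 / 44.01 = 0.1752; mass C = 0.1752 × 12.01 = 2.104 g
mol H = 2 × (1.58 / 18.02) = 0.1754; mass H = 0.1754 × 1.008 = 0.1768 g
Smallest is C at 0.1752 mol; normalising gives C 1.000, H 1.001
Ratio ≈ 1:1, so the empirical formula is CH

CH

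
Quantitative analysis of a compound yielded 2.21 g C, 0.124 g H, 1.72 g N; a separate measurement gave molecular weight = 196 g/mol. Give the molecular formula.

C: 2.21 g ÷ 12.01 g/mol = 0.184 mol
H: 0.124 g ÷ 1.008 g/mol = 0.123 mol
N: 1.72 g ÷ 14.01 g/mol = 0.1228 mol
Divide by the smallest (0.1228 mol N): C 1.499, H 1.002, N 1.000
Scaling by 2: C 3.00, H 2.00, N 2.00 → C3H2N2
Empirical-formula mass = 66.07 g/mol
n = 196 / 66.07 = 2.97 ≈ 3
Molecular formula = (C3H2N2)×3 = C9H6N6

C9H6N6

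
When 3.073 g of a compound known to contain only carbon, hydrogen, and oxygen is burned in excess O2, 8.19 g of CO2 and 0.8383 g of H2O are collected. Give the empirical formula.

C4H2O

mol C = 8.19 / 44.01 = 0.1861; mass C = 0.1861 × 12.01 = 2.235 g
mol H = 2 × (0.8383 / 18.02) = 0.09304; mass H = 0.09304 × 1.008 = 0.09379 g
mass O = 3.073 − (2.329) = 0.7442 g → mol O = 0.04651
Divide by the smallest (0.04651 mol O): C 4.001, H 2.000, O 1.000
≈ 4:2:1 → C4H2O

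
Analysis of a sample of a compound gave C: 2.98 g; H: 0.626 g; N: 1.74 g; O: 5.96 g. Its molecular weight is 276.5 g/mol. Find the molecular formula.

C6H15N3O9

C: 2.98 g ÷ 12.01 g/mol = 0.2481 mol
H: 0.626 g ÷ 1.008 g/mol = 0.621 mol
N: 1.74 g ÷ 14.01 g/mol = 0.1242 mol
O: 5.96 g ÷ 16.00 g/mol = 0.3725 mol
Divide by the smallest (0.1242 mol N): C 1.998, H 5.000, N 1.000, O 2.999
Ratio ≈ 2:5:1:3, so the empirical formula is C2H5NO3
Empirical-formula mass = 91.07 g/mol
n = 276.5 / 91.07 = 3.04 ≈ 3
Molecular formula = (C2H5NO3)×3 = C6H15N3O9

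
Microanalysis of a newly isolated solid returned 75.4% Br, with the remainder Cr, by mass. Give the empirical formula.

Assume 100 g: 75.4 g Br, 24.6 g Cr.
n(Br) = 75.4/79.90 = 0.9437, n(Cr) = 24.6/52.00 = 0.4731
Divide by the smallest (0.4731 mol Cr): Br 1.995, Cr 1.000
Ratio ≈ 2:1, so the empirical formula is Br2Cr

Br2Cr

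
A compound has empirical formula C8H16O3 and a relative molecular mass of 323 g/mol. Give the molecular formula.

Empirical-formula mass = 160.21 g/mol
n = 323 / 160.21 = 2.02 ≈ 2
Molecular formula = (C8H16O3)2 = C16H32O6

C16H32O6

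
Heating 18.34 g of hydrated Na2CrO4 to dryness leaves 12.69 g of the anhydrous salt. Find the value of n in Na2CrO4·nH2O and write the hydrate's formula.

Na2CrO4·4H2O

Mass of water lost = 18.34 − 12.69 = 5.65 g → 5.65 / 18.02 = 0.3135 mol H2O
Molar mass of Na2CrO4 = 161.98 g/mol → mol Na2CrO4 = 12.69 / 161.98 = 0.07834
n = 0.3135 / 0.07834 = 4.00 ≈ 4 → Na2CrO4·4H2O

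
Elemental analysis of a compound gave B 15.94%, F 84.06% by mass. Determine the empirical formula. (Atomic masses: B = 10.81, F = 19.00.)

Assume 100 g: 15.94 g B, 84.06 g F.
Moles — B: 15.94 / 10.81 = 1.475 mol; F: 84.06 / 19.00 = 4.424 mol
Divide by the smallest (1.475 mol B): B 1.000, F 3.000
Ratio ≈ 1:3, so the empirical formula is BF3

BF3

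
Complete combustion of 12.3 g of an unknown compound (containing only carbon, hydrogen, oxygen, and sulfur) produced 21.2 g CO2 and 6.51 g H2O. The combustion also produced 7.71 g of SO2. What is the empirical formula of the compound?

mol C = 21.2 / 44.01 = 0.4817; mass C = 0.4817 × 12.01 = 5.785 g
mol H = 2 × (6.51 / 18.02) = 0.7225; mass H = 0.7225 × 1.008 = 0.7283 g
mol S = 7.71 / 64.07 = 0.1203; mass S = 3.859 g
mass O = 12.3 − (10.37) = 1.927 g → mol O = 0.1204
Smallest is S at 0.1203 mol; normalising gives C 4.003, H 6.004, O 1.001, S 1.000
Ratio ≈ 4:6:1:1, so the empirical formula is C4H6OS

C4H6OS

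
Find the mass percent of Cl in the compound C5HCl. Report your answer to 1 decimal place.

Molar mass = 5(12.01) + 1(1.008) + 1(35.45) = 96.508 g/mol
Mass of Cl per mole = 1 × 35.45 = 35.450 g
% Cl = 35.450 / 96.508 × 100 = 36.7%

36.7%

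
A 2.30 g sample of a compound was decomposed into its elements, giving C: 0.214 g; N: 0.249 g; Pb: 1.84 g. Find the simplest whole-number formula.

C2N2Pb

Moles — C: 0.214 / 12.01 = 0.01782 mol; N: 0.249 / 14.01 = 0.01777 mol; Pb: 1.84 / 207.2 = 0.00888 mol
Smallest is Pb at 0.00888 mol; normalising gives C 2.007, N 2.001, Pb 1.000
→ C2N2Pb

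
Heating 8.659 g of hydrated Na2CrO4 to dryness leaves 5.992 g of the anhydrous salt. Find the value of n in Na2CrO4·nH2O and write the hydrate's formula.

Na2CrO4·4H2O

Mass of water lost = 8.659 − 5.992 = 2.667 g → 2.667 / 18.02 = 0.148 mol H2O
Molar mass of Na2CrO4 = 161.98 g/mol → mol Na2CrO4 = 5.992 / 161.98 = 0.03699
n = 0.148 / 0.03699 = 4.00 ≈ 4 → Na2CrO4·4H2O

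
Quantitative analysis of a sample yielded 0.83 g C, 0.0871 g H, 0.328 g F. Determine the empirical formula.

n(C) = 0.83/12.01 = 0.06911, n(H) = 0.0871/1.008 = 0.08641, n(F) = 0.328/19.00 = 0.01726
Divide by the smallest (0.01726 mol F): C 4.003, H 5.005, F 1.000
→ C4H5F

C4H5F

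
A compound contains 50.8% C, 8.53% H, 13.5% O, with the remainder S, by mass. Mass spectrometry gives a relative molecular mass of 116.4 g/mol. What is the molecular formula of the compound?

C5H10OS

Assume 100 g: 50.8 g C, 8.53 g H, 13.5 g O, 27.17 g S.
C: 50.8 g ÷ 12.01 g/mol = 4.23 mol
H: 8.53 g ÷ 1.008 g/mol = 8.462 mol
O: 13.5 g ÷ 16.00 g/mol = 0.8438 mol
S: 27.17 g ÷ 32.07 g/mol = 0.8472 mol
Smallest is O at 0.8438 mol; normalising gives C 5.013, H 10.029, O 1.000, S 1.004
→ C5H10OS
Empirical-formula mass = 118.20 g/mol
n = 116.4 / 118.20 = 0.98 ≈ 1
Molecular formula = empirical formula = C5H10OS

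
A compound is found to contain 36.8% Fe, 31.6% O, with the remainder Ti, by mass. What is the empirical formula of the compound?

FeO3Ti

Assume 100 g: 36.8 g Fe, 31.6 g O, 31.6 g Ti.
Moles — Fe: 36.8 / 55.85 = 0.6589 mol; O: 31.6 / 16.00 = 1.975 mol; Ti: 31.6 / 47.87 = 0.6601 mol
Smallest is Fe at 0.6589 mol; normalising gives Fe 1.000, O 2.997, Ti 1.002
→ FeO3Ti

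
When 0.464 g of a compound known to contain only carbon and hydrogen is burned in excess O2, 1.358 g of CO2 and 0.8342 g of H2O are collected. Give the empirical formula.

CH3

mol C = 1.358 / 44.01 = 0.03086; mass C = 0.03086 × 12.01 = 0.3706 g
mol H = 2 × (0.8342 / 18.02) = 0.09259; mass H = 0.09259 × 1.008 = 0.09333 g
Divide by the smallest (0.03086 mol C): C 1.000, H 3.001
≈ 1:3 → CH3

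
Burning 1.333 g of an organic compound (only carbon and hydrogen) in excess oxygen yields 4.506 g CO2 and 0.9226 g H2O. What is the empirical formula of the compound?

CH

mol C = 4.506 / 44.01 = 0.1024; mass C = 0.1024 × 12.01 = 1.230 g
mol H = 2 × (0.9226 / 18.02) = 0.1024; mass H = 0.1024 × 1.008 = 0.1032 g
Ratios (÷ 0.1024): C 1.000, H 1.000
Ratio ≈ 1:1, so the empirical formula is CH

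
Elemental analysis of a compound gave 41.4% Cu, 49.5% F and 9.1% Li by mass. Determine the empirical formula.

CuF4Li2

Assume 100 g: 41.4 g Cu, 49.5 g F, 9.1 g Li.
Moles — Cu: 41.4 / 63.55 = 0.6515 mol; F: 49.5 / 19.00 = 2.605 mol; Li: 9.1 / 6.94 = 1.311 mol
Ratios (÷ 0.6515): Cu 1.000, F 3.999, Li 2.013
Ratio ≈ 1:4:2, so the empirical formula is CuF4Li2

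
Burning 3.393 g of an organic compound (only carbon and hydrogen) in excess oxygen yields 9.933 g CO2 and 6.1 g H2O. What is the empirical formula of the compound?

CH3

mol C = 9.933 / 44.01 = 0.2257; mass C = 0.2257 × 12.01 = 2.711 g
mol H = 2 × (6.1 / 18.02) = 0.6770; mass H = 0.6770 × 1.008 = 0.6824 g
Divide by the smallest (0.2257 mol C): C 1.000, H 3.000
Ratio ≈ 1:3, so the empirical formula is CH3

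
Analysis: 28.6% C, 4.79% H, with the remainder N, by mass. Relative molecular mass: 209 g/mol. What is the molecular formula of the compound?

C5H10N10

Assume 100 g: 28.6 g C, 4.79 g H, 66.61 g N.
n(C) = 28.6/12.01 = 2.381, n(H) = 4.79/1.008 = 4.752, n(N) = 66.61/14.01 = 4.754
Ratios (÷ 2.381): C 1.000, H 1.996, N 1.997
→ CH2N2
Empirical-formula mass = 42.05 g/mol
n = 209 / 42.05 = 4.97 ≈ 5
Molecular formula = (CH2N2)×5 = C5H10N10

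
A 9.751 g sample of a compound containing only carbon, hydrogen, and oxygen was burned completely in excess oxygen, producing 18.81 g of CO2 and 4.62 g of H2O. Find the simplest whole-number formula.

mol C = 18.81 / 44.01 = 0.4274; mass C = 0.4274 × 12.01 = 5.133 g
mol H = 2 × (4.62 / 18.02) = 0.5128; mass H = 0.5128 × 1.008 = 0.5169 g
mass O = 9.751 − (5.650) = 4.101 g → mol O = 0.2563
Smallest is O at 0.2563 mol; normalising gives C 1.667, H 2.001, O 1.000
Multiply by 3: C 5.00, H 6.00, O 3.00 → C5H6O3

C5H6O3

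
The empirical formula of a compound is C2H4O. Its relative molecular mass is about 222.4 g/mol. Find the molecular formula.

Empirical-formula mass = 44.05 g/mol
n = 222.4 / 44.05 = 5.05 ≈ 5
Molecular formula = (C2H4O)5 = C10H20O5

C10H20O5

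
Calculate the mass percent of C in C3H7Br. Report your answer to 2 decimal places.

29.30%

Molar mass = 3(12.01) + 7(1.008) + 1(79.90) = 122.986 g/mol
Mass of C per mole = 3 × 12.01 = 36.030 g
% C = 36.030 / 122.986 × 100 = 29.30%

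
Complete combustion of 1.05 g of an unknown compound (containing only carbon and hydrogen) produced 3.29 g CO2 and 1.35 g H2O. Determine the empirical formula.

CH2

mol C = 3.29 / 44.01 = 0.07476; mass C = 0.07476 × 12.01 = 0.8978 g
mol H = 2 × (1.35 / 18.02) = 0.1498; mass H = 0.1498 × 1.008 = 0.1510 g
Divide by the smallest (0.07476 mol C): C 1.000, H 2.004
Ratio ≈ 1:2, so the empirical formula is CH2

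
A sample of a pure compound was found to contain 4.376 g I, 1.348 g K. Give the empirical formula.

Moles — I: 4.376 / 126.90 = 0.03448 mol; K: 1.348 / 39.10 = 0.03448 mol
Divide by the smallest (0.03448 mol K): I 1.000, K 1.000
→ IK

IK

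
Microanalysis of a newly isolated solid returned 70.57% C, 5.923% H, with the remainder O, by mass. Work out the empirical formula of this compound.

C4H4O

Assume 100 g: 70.57 g C, 5.923 g H, 23.507 g O.
Moles — C: 70.57 / 12.01 = 5.876 mol; H: 5.923 / 1.008 = 5.876 mol; O: 23.507 / 16.00 = 1.469 mol
Ratios (÷ 1.469): C 3.999, H 3.999, O 1.000
Ratio ≈ 4:4:1, so the empirical formula is C4H4O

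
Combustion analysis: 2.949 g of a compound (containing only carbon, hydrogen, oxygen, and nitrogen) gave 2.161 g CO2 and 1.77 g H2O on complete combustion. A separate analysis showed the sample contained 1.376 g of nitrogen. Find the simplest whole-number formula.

CH4N2O

mol C = 2.161 / 44.01 = 0.04910; mass C = 0.04910 × 12.01 = 0.5897 g
mol H = 2 × (1.77 / 18.02) = 0.1964; mass H = 0.1964 × 1.008 = 0.1980 g
mol N = 1.376 / 14.01 = 0.09822
mass O = 2.949 − (2.164) = 0.7853 g → mol O = 0.04908
Ratios (÷ 0.04908): C 1.000, H 4.003, N 2.001, O 1.000
≈ 1:4:2:1 → CH4N2O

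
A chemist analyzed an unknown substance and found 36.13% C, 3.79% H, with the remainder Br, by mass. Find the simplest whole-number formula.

C4H5Br

Assume 100 g: 36.13 g C, 3.79 g H, 60.08 g Br.
n(C) = 36.13/12.01 = 3.008, n(H) = 3.79/1.008 = 3.76, n(Br) = 60.08/79.90 = 0.7519
Smallest is Br at 0.7519 mol; normalising gives C 4.001, H 5.000, Br 1.000
Ratio ≈ 4:5:1, so the empirical formula is C4H5Br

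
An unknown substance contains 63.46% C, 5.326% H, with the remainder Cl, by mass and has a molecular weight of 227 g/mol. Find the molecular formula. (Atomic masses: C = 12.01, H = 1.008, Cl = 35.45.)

C12H12Cl2

Assume 100 g: 63.46 g C, 5.326 g H, 31.214 g Cl.
C: 63.46 g ÷ 12.01 g/mol = 5.284 mol
H: 5.326 g ÷ 1.008 g/mol = 5.284 mol
Cl: 31.214 g ÷ 35.45 g/mol = 0.8805 mol
Divide by the smallest (0.8805 mol Cl): C 6.001, H 6.001, Cl 1.000
≈ 6:6:1 → C6H6Cl
Empirical-formula mass = 113.56 g/mol
n = 227 / 113.56 = 2.00 ≈ 2
Molecular formula = (C6H6Cl)×2 = C12H12Cl2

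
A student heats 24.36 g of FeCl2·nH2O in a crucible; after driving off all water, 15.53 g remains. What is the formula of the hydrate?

Mass of water lost = 24.36 − 15.53 = 8.83 g → 8.83 / 18.02 = 0.49 mol H2O
Molar mass of FeCl2 = 126.75 g/mol → mol FeCl2 = 15.53 / 126.75 = 0.1225
n = 0.49 / 0.1225 = 4.00 ≈ 4 → FeCl2·4H2O

FeCl2·4H2O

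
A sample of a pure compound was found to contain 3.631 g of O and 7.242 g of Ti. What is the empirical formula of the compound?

O3Ti2

Moles — O: 3.631 / 16.00 = 0.2269 mol; Ti: 7.242 / 47.87 = 0.1513 mol
Ratios (÷ 0.1513): O 1.500, Ti 1.000
Scaling by 2: O 3.00, Ti 2.00 → O3Ti2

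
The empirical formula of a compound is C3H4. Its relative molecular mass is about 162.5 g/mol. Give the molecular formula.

Empirical-formula mass = 40.06 g/mol
n = 162.5 / 40.06 = 4.06 ≈ 4
Molecular formula = (C3H4)4 = C12H16

C12H16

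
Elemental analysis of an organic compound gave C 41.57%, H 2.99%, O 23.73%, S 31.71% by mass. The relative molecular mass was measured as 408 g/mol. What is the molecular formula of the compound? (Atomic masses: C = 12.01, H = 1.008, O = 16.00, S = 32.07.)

Assume 100 g: 41.57 g C, 2.99 g H, 23.73 g O, 31.71 g S.
Moles — C: 41.57 / 12.01 = 3.461 mol; H: 2.99 / 1.008 = 2.966 mol; O: 23.73 / 16.00 = 1.483 mol; S: 31.71 / 32.07 = 0.9888 mol
Smallest is S at 0.9888 mol; normalising gives C 3.501, H 3.000, O 1.500, S 1.000
Scaling by 2: C 7.00, H 6.00, O 3.00, S 2.00 → C7H6O3S2
Empirical-formula mass = 202.26 g/mol
n = 408 / 202.26 = 2.02 ≈ 2
Molecular formula = (C7H6O3S2)×2 = C14H12O6S4

C14H12O6S4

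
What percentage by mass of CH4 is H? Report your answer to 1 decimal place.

Molar mass = 1(12.01) + 4(1.008) = 16.042 g/mol
Mass of H per mole = 4 × 1.008 = 4.032 g
% H = 4.032 / 16.042 × 100 = 25.1%

25.1%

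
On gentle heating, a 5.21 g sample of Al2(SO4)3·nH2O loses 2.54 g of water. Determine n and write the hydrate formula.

Al2(SO4)3·18H2O

Mass of anhydrous Al2(SO4)3 = 5.21 − 2.54 = 2.67 g
mol H2O = 2.54 / 18.02 = 0.141
Molar mass of Al2(SO4)3 = 342.17 g/mol → mol Al2(SO4)3 = 2.67 / 342.17 = 0.007803
n = 0.141 / 0.007803 = 18.06 ≈ 18 → Al2(SO4)3·18H2O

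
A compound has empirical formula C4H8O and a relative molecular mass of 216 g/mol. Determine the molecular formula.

Empirical-formula mass = 72.10 g/mol
n = 216 / 72.10 = 3.00 ≈ 3
Molecular formula = (C4H8O)3 = C12H24O3

C12H24O3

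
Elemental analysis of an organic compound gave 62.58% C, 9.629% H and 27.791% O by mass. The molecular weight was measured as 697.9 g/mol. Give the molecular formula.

C36H66O12

Assume 100 g: 62.58 g C, 9.629 g H, 27.791 g O.
C: 62.58 g ÷ 12.01 g/mol = 5.211 mol
H: 9.629 g ÷ 1.008 g/mol = 9.553 mol
O: 27.791 g ÷ 16.00 g/mol = 1.737 mol
Divide by the smallest (1.737 mol O): C 3.000, H 5.500, O 1.000
Scaling by 2: C 6.00, H 11.00, O 2.00 → C6H11O2
Empirical-formula mass = 115.15 g/mol
n = 697.9 / 115.15 = 6.06 ≈ 6
Molecular formula = (C6H11O2)×6 = C36H66O12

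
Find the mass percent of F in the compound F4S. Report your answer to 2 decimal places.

70.32%

Molar mass = 4(19.00) + 1(32.07) = 108.070 g/mol
Mass of F per mole = 4 × 19.00 = 76.000 g
% F = 76.000 / 108.070 × 100 = 70.32%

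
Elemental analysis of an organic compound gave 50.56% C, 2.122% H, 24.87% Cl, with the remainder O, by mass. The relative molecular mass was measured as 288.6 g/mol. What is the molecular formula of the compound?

C12H6Cl2O4

Assume 100 g: 50.56 g C, 2.122 g H, 24.87 g Cl, 22.448 g O.
n(C) = 50.56/12.01 = 4.21, n(H) = 2.122/1.008 = 2.105, n(Cl) = 24.87/35.45 = 0.7016, n(O) = 22.448/16.00 = 1.403
Ratios (÷ 0.7016): C 6.001, H 3.001, Cl 1.000, O 2.000
≈ 6:3:1:2 → C6H3ClO2
Empirical-formula mass = 142.53 g/mol
n = 288.6 / 142.53 = 2.02 ≈ 2
Molecular formula = (C6H3ClO2)×2 = C12H6Cl2O4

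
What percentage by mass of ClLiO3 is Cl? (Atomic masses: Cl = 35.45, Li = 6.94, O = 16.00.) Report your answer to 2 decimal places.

Molar mass = 1(35.45) + 1(6.94) + 3(16.00) = 90.390 g/mol
Mass of Cl per mole = 1 × 35.45 = 35.450 g
% Cl = 35.450 / 90.390 × 100 = 39.22%

39.22%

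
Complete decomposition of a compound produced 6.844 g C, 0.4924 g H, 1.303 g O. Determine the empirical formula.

C7H6O

Moles — C: 6.844 / 12.01 = 0.5699 mol; H: 0.4924 / 1.008 = 0.4885 mol; O: 1.303 / 16.00 = 0.08144 mol
Ratios (÷ 0.08144): C 6.997, H 5.998, O 1.000
≈ 7:6:1 → C7H6O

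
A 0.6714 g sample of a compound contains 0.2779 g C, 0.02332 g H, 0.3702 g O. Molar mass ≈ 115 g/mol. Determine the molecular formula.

C4H4O4

C: 0.2779 g ÷ 12.01 g/mol = 0.02314 mol
H: 0.02332 g ÷ 1.008 g/mol = 0.02313 mol
O: 0.3702 g ÷ 16.00 g/mol = 0.02314 mol
Ratios (÷ 0.02313): C 1.000, H 1.000, O 1.000
→ CHO
Empirical-formula mass = 29.02 g/mol
n = 115 / 29.02 = 3.96 ≈ 4
Molecular formula = (CHO)×4 = C4H4O4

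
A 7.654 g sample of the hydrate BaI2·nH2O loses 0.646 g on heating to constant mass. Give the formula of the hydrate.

BaI2·2H2O

Mass of anhydrous BaI2 = 7.654 − 0.646 = 7.008 g
mol H2O = 0.646 / 18.02 = 0.03585
Molar mass of BaI2 = 391.13 g/mol → mol BaI2 = 7.008 / 391.13 = 0.01792
n = 0.03585 / 0.01792 = 2.00 ≈ 2 → BaI2·2H2O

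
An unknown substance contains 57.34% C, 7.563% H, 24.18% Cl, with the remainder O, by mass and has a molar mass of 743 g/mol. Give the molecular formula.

Assume 100 g: 57.34 g C, 7.563 g H, 24.18 g Cl, 10.917 g O.
Moles — C: 57.34 / 12.01 = 4.774 mol; H: 7.563 / 1.008 = 7.503 mol; Cl: 24.18 / 35.45 = 0.6821 mol; O: 10.917 / 16.00 = 0.6823 mol
Ratios (÷ 0.6821): C 7.000, H 11.000, Cl 1.000, O 1.000
≈ 7:11:1:1 → C7H11ClO
Empirical-formula mass = 146.61 g/mol
n = 743 / 146.61 = 5.07 ≈ 5
Molecular formula = (C7H11ClO)×5 = C35H55Cl5O5

C35H55Cl5O5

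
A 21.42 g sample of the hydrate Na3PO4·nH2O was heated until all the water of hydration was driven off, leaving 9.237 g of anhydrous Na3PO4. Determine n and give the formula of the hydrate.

Mass of water lost = 21.42 − 9.237 = 12.18 g → 12.18 / 18.02 = 0.6761 mol H2O
Molar mass of Na3PO4 = 163.94 g/mol → mol Na3PO4 = 9.237 / 163.94 = 0.05634
n = 0.6761 / 0.05634 = 12.00 ≈ 12 → Na3PO4·12H2O

Na3PO4·12H2O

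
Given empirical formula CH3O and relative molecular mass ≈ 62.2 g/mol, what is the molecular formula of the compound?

C2H6O2

Empirical-formula mass = 31.03 g/mol
n = 62.2 / 31.03 = 2.00 ≈ 2
Molecular formula = (CH3O)2 = C2H6O2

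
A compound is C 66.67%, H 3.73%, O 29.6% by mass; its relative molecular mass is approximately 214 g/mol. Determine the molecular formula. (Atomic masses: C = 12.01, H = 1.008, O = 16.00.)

C12H8O4

Assume 100 g: 66.67 g C, 3.73 g H, 29.6 g O.
C: 66.67 g ÷ 12.01 g/mol = 5.551 mol
H: 3.73 g ÷ 1.008 g/mol = 3.7 mol
O: 29.6 g ÷ 16.00 g/mol = 1.85 mol
Smallest is O at 1.85 mol; normalising gives C 3.001, H 2.000, O 1.000
Ratio ≈ 3:2:1, so the empirical formula is C3H2O
Empirical-formula mass = 54.05 g/mol
n = 214 / 54.05 = 3.96 ≈ 4
Molecular formula = (C3H2O)×4 = C12H8O4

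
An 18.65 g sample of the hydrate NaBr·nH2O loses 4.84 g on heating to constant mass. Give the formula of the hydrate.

NaBr·2H2O

Mass of anhydrous NaBr = 18.65 − 4.84 = 13.81 g
mol H2O = 4.84 / 18.02 = 0.2686
Molar mass of NaBr = 102.89 g/mol → mol NaBr = 13.81 / 102.89 = 0.1342
n = 0.2686 / 0.1342 = 2.00 ≈ 2 → NaBr·2H2O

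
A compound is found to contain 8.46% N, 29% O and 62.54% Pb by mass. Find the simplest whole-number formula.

Assume 100 g: 8.46 g N, 29 g O, 62.54 g Pb.
Moles — N: 8.46 / 14.01 = 0.6039 mol; O: 29 / 16.00 = 1.812 mol; Pb: 62.54 / 207.2 = 0.3018 mol
Divide by the smallest (0.3018 mol Pb): N 2.001, O 6.005, Pb 1.000
Ratio ≈ 2:6:1, so the empirical formula is N2O6Pb

N2O6Pb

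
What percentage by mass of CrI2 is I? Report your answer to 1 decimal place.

Molar mass = 1(52.00) + 2(126.90) = 305.800 g/mol
Mass of I per mole = 2 × 126.90 = 253.800 g
% I = 253.800 / 305.800 × 100 = 83.0%

83.0%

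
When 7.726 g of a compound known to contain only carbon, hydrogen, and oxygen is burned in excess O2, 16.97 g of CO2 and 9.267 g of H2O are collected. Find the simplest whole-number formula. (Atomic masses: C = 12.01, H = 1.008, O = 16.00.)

C3H8O

mol C = 16.97 / 44.01 = 0.3856; mass C = 0.3856 × 12.01 = 4.631 g
mol H = 2 × (9.267 / 18.02) = 1.029; mass H = 1.029 × 1.008 = 1.037 g
mass O = 7.726 − (5.668) = 2.058 g → mol O = 0.1286
Smallest is O at 0.1286 mol; normalising gives C 2.997, H 7.995, O 1.000
≈ 3:8:1 → C3H8O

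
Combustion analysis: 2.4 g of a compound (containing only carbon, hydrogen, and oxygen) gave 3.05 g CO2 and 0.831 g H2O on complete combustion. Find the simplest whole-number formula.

mol C = 3.05 / 44.01 = 0.06930; mass C = 0.06930 × 12.01 = 0.8323 g
mol H = 2 × (0.831 / 18.02) = 0.09223; mass H = 0.09223 × 1.008 = 0.09297 g
mass O = 2.4 − (0.9253) = 1.475 g → mol O = 0.09217
Smallest is C at 0.0693 mol; normalising gives C 1.000, H 1.331, O 1.330
Scaling by 3: C 3.00, H 3.99, O 3.99 → C3H4O4

C3H4O4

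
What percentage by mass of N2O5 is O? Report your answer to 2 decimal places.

74.06%

Molar mass = 2(14.01) + 5(16.00) = 108.020 g/mol
Mass of O per mole = 5 × 16.00 = 80.000 g
% O = 80.000 / 108.020 × 100 = 74.06%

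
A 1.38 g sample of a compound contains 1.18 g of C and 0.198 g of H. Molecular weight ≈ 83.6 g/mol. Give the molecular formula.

C6H12

Moles — C: 1.18 / 12.01 = 0.09825 mol; H: 0.198 / 1.008 = 0.1964 mol
Smallest is C at 0.09825 mol; normalising gives C 1.000, H 1.999
→ CH2
Empirical-formula mass = 14.03 g/mol
n = 83.6 / 14.03 = 5.96 ≈ 6
Molecular formula = (CH2)×6 = C6H12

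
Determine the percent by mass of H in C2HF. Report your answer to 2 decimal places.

Molar mass = 2(12.01) + 1(1.008) + 1(19.00) = 44.028 g/mol
Mass of H per mole = 1 × 1.008 = 1.008 g
% H = 1.008 / 44.028 × 100 = 2.29%

2.29%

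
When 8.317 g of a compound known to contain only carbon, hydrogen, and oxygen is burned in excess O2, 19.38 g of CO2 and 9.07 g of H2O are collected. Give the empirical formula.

C7H16O2

mol C = 19.38 / 44.01 = 0.4404; mass C = 0.4404 × 12.01 = 5.289 g
mol H = 2 × (9.07 / 18.02) = 1.007; mass H = 1.007 × 1.008 = 1.015 g
mass O = 8.317 − (6.303) = 2.014 g → mol O = 0.1259
Smallest is O at 0.1259 mol; normalising gives C 3.499, H 7.999, O 1.000
Multiply by 2: C 7.00, H 16.00, O 2.00 → C7H16O2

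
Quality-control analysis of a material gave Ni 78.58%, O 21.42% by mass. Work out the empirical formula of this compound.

Assume 100 g: 78.58 g Ni, 21.42 g O.
Moles — Ni: 78.58 / 58.69 = 1.339 mol; O: 21.42 / 16.00 = 1.339 mol
Divide by the smallest (1.339 mol O): Ni 1.000, O 1.000
→ NiO

NiO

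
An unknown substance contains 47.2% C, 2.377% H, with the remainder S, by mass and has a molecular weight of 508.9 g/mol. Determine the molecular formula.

C20H12S8

Assume 100 g: 47.2 g C, 2.377 g H, 50.423 g S.
Moles — C: 47.2 / 12.01 = 3.93 mol; H: 2.377 / 1.008 = 2.358 mol; S: 50.423 / 32.07 = 1.572 mol
Divide by the smallest (1.572 mol S): C 2.500, H 1.500, S 1.000
×2: C 5.00, H 3.00, S 2.00 → C5H3S2
Empirical-formula mass = 127.21 g/mol
n = 508.9 / 127.21 = 4.00 ≈ 4
Molecular formula = (C5H3S2)×4 = C20H12S8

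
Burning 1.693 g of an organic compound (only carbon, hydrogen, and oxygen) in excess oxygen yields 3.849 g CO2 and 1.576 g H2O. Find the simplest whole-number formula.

mol C = 3.849 / 44.01 = 0.08746; mass C = 0.08746 × 12.01 = 1.050 g
mol H = 2 × (1.576 / 18.02) = 0.1749; mass H = 0.1749 × 1.008 = 0.1763 g
mass O = 1.693 − (1.227) = 0.4663 g → mol O = 0.02915
Ratios (÷ 0.02915): C 3.001, H 6.002, O 1.000
→ C3H6O

C3H6O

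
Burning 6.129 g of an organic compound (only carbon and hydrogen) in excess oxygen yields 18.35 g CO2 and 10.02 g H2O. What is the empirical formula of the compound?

mol C = 18.35 / 44.01 = 0.4170; mass C = 0.4170 × 12.01 = 5.008 g
mol H = 2 × (10.02 / 18.02) = 1.112; mass H = 1.112 × 1.008 = 1.121 g
Ratios (÷ 0.417): C 1.000, H 2.667
×3: C 3.00, H 8.00 → C3H8

C3H8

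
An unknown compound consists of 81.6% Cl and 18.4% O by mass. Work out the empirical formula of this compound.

Cl2O

Assume 100 g: 81.6 g Cl, 18.4 g O.
Cl: 81.6 g ÷ 35.45 g/mol = 2.302 mol
O: 18.4 g ÷ 16.00 g/mol = 1.15 mol
Ratios (÷ 1.15): Cl 2.002, O 1.000
→ Cl2O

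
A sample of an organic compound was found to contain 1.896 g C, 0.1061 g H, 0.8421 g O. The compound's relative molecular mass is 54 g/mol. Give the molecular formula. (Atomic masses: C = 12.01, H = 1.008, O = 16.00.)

C: 1.896 g ÷ 12.01 g/mol = 0.1579 mol
H: 0.1061 g ÷ 1.008 g/mol = 0.1053 mol
O: 0.8421 g ÷ 16.00 g/mol = 0.05263 mol
Smallest is O at 0.05263 mol; normalising gives C 3.000, H 2.000, O 1.000
→ C3H2O
Empirical-formula mass = 54.05 g/mol
n = 54 / 54.05 = 1.00 ≈ 1
Molecular formula = empirical formula = C3H2O

C3H2O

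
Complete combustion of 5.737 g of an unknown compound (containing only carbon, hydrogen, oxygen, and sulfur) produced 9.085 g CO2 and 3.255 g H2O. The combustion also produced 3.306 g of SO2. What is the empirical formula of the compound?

mol C = 9.085 / 44.01 = 0.2064; mass C = 0.2064 × 12.01 = 2.479 g
mol H = 2 × (3.255 / 18.02) = 0.3613; mass H = 0.3613 × 1.008 = 0.3642 g
mol S = 3.306 / 64.07 = 0.05160; mass S = 1.655 g
mass O = 5.737 − (4.498) = 1.239 g → mol O = 0.07743
Smallest is S at 0.0516 mol; normalising gives C 4.001, H 7.001, O 1.501, S 1.000
Scaling by 2: C 8.00, H 14.00, O 3.00, S 2.00 → C8H14O3S2

C8H14O3S2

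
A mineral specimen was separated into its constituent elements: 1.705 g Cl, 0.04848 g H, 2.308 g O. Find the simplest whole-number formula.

Cl: 1.705 g ÷ 35.45 g/mol = 0.0481 mol
H: 0.04848 g ÷ 1.008 g/mol = 0.0481 mol
O: 2.308 g ÷ 16.00 g/mol = 0.1442 mol
Smallest is H at 0.0481 mol; normalising gives Cl 1.000, H 1.000, O 2.999
→ ClHO3

ClHO3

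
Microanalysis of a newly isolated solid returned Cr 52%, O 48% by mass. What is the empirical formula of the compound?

Assume 100 g: 52 g Cr, 48 g O.
Cr: 52 g ÷ 52.00 g/mol = 1 mol
O: 48 g ÷ 16.00 g/mol = 3 mol
Ratios (÷ 1): Cr 1.000, O 3.000
Ratio ≈ 1:3, so the empirical formula is CrO3

CrO3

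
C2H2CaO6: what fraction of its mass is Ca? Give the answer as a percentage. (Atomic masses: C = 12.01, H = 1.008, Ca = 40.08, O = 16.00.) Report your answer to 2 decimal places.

Molar mass = 2(12.01) + 2(1.008) + 1(40.08) + 6(16.00) = 162.116 g/mol
Mass of Ca per mole = 1 × 40.08 = 40.080 g
% Ca = 40.080 / 162.116 × 100 = 24.72%

24.72%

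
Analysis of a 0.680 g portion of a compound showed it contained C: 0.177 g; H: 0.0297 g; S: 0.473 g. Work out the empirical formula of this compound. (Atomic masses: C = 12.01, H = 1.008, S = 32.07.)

C: 0.177 g ÷ 12.01 g/mol = 0.01474 mol
H: 0.0297 g ÷ 1.008 g/mol = 0.02946 mol
S: 0.473 g ÷ 32.07 g/mol = 0.01475 mol
Divide by the smallest (0.01474 mol C): C 1.000, H 1.999, S 1.001
≈ 1:2:1 → CH2S

CH2S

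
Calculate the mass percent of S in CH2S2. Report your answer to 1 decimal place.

Molar mass = 1(12.01) + 2(1.008) + 2(32.07) = 78.166 g/mol
Mass of S per mole = 2 × 32.07 = 64.140 g
% S = 64.140 / 78.166 × 100 = 82.1%

82.1%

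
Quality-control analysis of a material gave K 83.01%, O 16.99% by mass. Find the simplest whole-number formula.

Assume 100 g: 83.01 g K, 16.99 g O.
n(K) = 83.01/39.10 = 2.123, n(O) = 16.99/16.00 = 1.062
Smallest is O at 1.062 mol; normalising gives K 1.999, O 1.000
→ K2O

K2O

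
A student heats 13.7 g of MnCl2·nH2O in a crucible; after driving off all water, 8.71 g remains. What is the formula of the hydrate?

Mass of water lost = 13.7 − 8.71 = 4.99 g → 4.99 / 18.02 = 0.2769 mol H2O
Molar mass of MnCl2 = 125.84 g/mol → mol MnCl2 = 8.71 / 125.84 = 0.06921
n = 0.2769 / 0.06921 = 4.00 ≈ 4 → MnCl2·4H2O

MnCl2·4H2O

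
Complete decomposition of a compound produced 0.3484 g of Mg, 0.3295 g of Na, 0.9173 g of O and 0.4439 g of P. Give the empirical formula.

MgNaO4P

n(Mg) = 0.3484/24.31 = 0.01433, n(Na) = 0.3295/22.99 = 0.01433, n(O) = 0.9173/16.00 = 0.05733, n(P) = 0.4439/30.97 = 0.01433
Ratios (÷ 0.01433): Mg 1.000, Na 1.000, O 4.000, P 1.000
≈ 1:1:4:1 → MgNaO4P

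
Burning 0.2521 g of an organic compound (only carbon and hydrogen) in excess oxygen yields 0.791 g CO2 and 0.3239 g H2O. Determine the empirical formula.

CH2

mol C = 0.791 / 44.01 = 0.01797; mass C = 0.01797 × 12.01 = 0.2159 g
mol H = 2 × (0.3239 / 18.02) = 0.03595; mass H = 0.03595 × 1.008 = 0.03624 g
Divide by the smallest (0.01797 mol C): C 1.000, H 2.000
≈ 1:2 → CH2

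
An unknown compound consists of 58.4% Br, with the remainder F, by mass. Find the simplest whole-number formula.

Assume 100 g: 58.4 g Br, 41.6 g F.
n(Br) = 58.4/79.90 = 0.7309, n(F) = 41.6/19.00 = 2.189
Ratios (÷ 0.7309): Br 1.000, F 2.996
→ BrF3

BrF3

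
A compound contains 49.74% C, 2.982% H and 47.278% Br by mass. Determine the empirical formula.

Assume 100 g: 49.74 g C, 2.982 g H, 47.278 g Br.
n(C) = 49.74/12.01 = 4.142, n(H) = 2.982/1.008 = 2.958, n(Br) = 47.278/79.90 = 0.5917
Ratios (÷ 0.5917): C 6.999, H 5.000, Br 1.000
≈ 7:5:1 → C7H5Br

C7H5Br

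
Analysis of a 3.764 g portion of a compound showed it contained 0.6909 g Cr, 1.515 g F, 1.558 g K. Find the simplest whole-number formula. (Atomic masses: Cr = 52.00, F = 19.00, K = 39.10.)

Moles — Cr: 0.6909 / 52.00 = 0.01329 mol; F: 1.515 / 19.00 = 0.07974 mol; K: 1.558 / 39.10 = 0.03985 mol
Divide by the smallest (0.01329 mol Cr): Cr 1.000, F 6.001, K 2.999
Ratio ≈ 1:6:3, so the empirical formula is CrF6K3

CrF6K3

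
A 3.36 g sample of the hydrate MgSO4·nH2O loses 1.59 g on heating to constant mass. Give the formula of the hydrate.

Mass of anhydrous MgSO4 = 3.36 − 1.59 = 1.77 g
mol H2O = 1.59 / 18.02 = 0.08824
Molar mass of MgSO4 = 120.38 g/mol → mol MgSO4 = 1.77 / 120.38 = 0.0147
n = 0.08824 / 0.0147 = 6.00 ≈ 6 → MgSO4·6H2O

MgSO4·6H2O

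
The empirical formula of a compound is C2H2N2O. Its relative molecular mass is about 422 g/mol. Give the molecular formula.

Empirical-formula mass = 70.06 g/mol
n = 422 / 70.06 = 6.02 ≈ 6
Molecular formula = (C2H2N2O)6 = C12H12N12O6

C12H12N12O6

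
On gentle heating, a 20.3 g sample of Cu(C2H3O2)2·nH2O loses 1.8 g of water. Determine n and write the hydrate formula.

Cu(C2H3O2)2·H2O

Mass of anhydrous Cu(C2H3O2)2 = 20.3 − 1.8 = 18.5 g
mol H2O = 1.8 / 18.02 = 0.09989
Molar mass of Cu(C2H3O2)2 = 181.64 g/mol → mol Cu(C2H3O2)2 = 18.5 / 181.64 = 0.1019
n = 0.09989 / 0.1019 = 0.98 ≈ 1 → Cu(C2H3O2)2·H2O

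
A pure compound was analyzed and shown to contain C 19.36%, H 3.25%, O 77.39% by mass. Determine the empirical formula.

CH2O3

Assume 100 g: 19.36 g C, 3.25 g H, 77.39 g O.
n(C) = 19.36/12.01 = 1.612, n(H) = 3.25/1.008 = 3.224, n(O) = 77.39/16.00 = 4.837
Smallest is C at 1.612 mol; normalising gives C 1.000, H 2.000, O 3.001
Ratio ≈ 1:2:3, so the empirical formula is CH2O3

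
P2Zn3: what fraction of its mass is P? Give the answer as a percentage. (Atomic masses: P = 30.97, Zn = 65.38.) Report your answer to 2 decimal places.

24.00%

Molar mass = 2(30.97) + 3(65.38) = 258.080 g/mol
Mass of P per mole = 2 × 30.97 = 61.940 g
% P = 61.940 / 258.080 × 100 = 24.00%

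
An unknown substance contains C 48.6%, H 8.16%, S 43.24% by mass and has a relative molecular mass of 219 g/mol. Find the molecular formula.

Assume 100 g: 48.6 g C, 8.16 g H, 43.24 g S.
C: 48.6 g ÷ 12.01 g/mol = 4.047 mol
H: 8.16 g ÷ 1.008 g/mol = 8.095 mol
S: 43.24 g ÷ 32.07 g/mol = 1.348 mol
Divide by the smallest (1.348 mol S): C 3.001, H 6.004, S 1.000
≈ 3:6:1 → C3H6S
Empirical-formula mass = 74.15 g/mol
n = 219 / 74.15 = 2.95 ≈ 3
Molecular formula = (C3H6S)×3 = C9H18S3

C9H18S3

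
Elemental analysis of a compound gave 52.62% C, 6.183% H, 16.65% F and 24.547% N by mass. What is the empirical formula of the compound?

Assume 100 g: 52.62 g C, 6.183 g H, 16.65 g F, 24.547 g N.
n(C) = 52.62/12.01 = 4.381, n(H) = 6.183/1.008 = 6.134, n(F) = 16.65/19.00 = 0.8763, n(N) = 24.547/14.01 = 1.752
Ratios (÷ 0.8763): C 5.000, H 7.000, F 1.000, N 1.999
→ C5H7FN2

C5H7FN2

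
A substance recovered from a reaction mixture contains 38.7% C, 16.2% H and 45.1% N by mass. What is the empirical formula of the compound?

CH5N

Assume 100 g: 38.7 g C, 16.2 g H, 45.1 g N.
C: 38.7 g ÷ 12.01 g/mol = 3.222 mol
H: 16.2 g ÷ 1.008 g/mol = 16.07 mol
N: 45.1 g ÷ 14.01 g/mol = 3.219 mol
Smallest is N at 3.219 mol; normalising gives C 1.001, H 4.992, N 1.000
≈ 1:5:1 → CH5N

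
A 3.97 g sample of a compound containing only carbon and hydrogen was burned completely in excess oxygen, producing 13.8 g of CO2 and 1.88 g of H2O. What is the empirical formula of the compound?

mol C = 13.8 / 44.01 = 0.3136; mass C = 0.3136 × 12.01 = 3.766 g
mol H = 2 × (1.88 / 18.02) = 0.2087; mass H = 0.2087 × 1.008 = 0.2103 g
Smallest is H at 0.2087 mol; normalising gives C 1.503, H 1.000
Multiply by 2: C 3.01, H 2.00 → C3H2

C3H2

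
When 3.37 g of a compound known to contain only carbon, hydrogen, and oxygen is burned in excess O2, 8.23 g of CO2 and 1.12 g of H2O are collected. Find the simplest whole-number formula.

mol C = 8.23 / 44.01 = 0.1870; mass C = 0.1870 × 12.01 = 2.246 g
mol H = 2 × (1.12 / 18.02) = 0.1243; mass H = 0.1243 × 1.008 = 0.1253 g
mass O = 3.37 − (2.371) = 0.9988 g → mol O = 0.06242
Smallest is O at 0.06242 mol; normalising gives C 2.996, H 1.991, O 1.000
≈ 3:2:1 → C3H2O

C3H2O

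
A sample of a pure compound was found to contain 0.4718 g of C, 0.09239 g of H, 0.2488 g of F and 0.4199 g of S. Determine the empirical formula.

Moles — C: 0.4718 / 12.01 = 0.03928 mol; H: 0.09239 / 1.008 = 0.09166 mol; F: 0.2488 / 19.00 = 0.01309 mol; S: 0.4199 / 32.07 = 0.01309 mol
Ratios (÷ 0.01309): C 3.000, H 7.000, F 1.000, S 1.000
→ C3H7FS

C3H7FS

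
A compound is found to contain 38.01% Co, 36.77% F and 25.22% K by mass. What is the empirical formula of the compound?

Assume 100 g: 38.01 g Co, 36.77 g F, 25.22 g K.
Co: 38.01 g ÷ 58.93 g/mol = 0.645 mol
F: 36.77 g ÷ 19.00 g/mol = 1.935 mol
K: 25.22 g ÷ 39.10 g/mol = 0.645 mol
Smallest is Co at 0.645 mol; normalising gives Co 1.000, F 3.000, K 1.000
→ CoF3K

CoF3K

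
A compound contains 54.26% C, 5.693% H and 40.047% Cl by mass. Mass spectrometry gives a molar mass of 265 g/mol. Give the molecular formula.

Assume 100 g: 54.26 g C, 5.693 g H, 40.047 g Cl.
C: 54.26 g ÷ 12.01 g/mol = 4.518 mol
H: 5.693 g ÷ 1.008 g/mol = 5.648 mol
Cl: 40.047 g ÷ 35.45 g/mol = 1.13 mol
Ratios (÷ 1.13): C 3.999, H 5.000, Cl 1.000
→ C4H5Cl
Empirical-formula mass = 88.53 g/mol
n = 265 / 88.53 = 2.99 ≈ 3
Molecular formula = (C4H5Cl)×3 = C12H15Cl3

C12H15Cl3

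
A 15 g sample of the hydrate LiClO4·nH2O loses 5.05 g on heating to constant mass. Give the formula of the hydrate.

LiClO4·3H2O

Mass of anhydrous LiClO4 = 15 − 5.05 = 9.95 g
mol H2O = 5.05 / 18.02 = 0.2802
Molar mass of LiClO4 = 106.39 g/mol → mol LiClO4 = 9.95 / 106.39 = 0.09352
n = 0.2802 / 0.09352 = 3.00 ≈ 3 → LiClO4·3H2O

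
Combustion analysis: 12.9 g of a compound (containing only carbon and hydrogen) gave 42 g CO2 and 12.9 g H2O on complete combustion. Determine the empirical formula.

mol C = 42 / 44.01 = 0.9543; mass C = 0.9543 × 12.01 = 11.46 g
mol H = 2 × (12.9 / 18.02) = 1.432; mass H = 1.432 × 1.008 = 1.443 g
Divide by the smallest (0.9543 mol C): C 1.000, H 1.500
Multiply by 2: C 2.00, H 3.00 → C2H3

C2H3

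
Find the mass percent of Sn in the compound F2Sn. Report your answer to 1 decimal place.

75.8%

Molar mass = 2(19.00) + 1(118.71) = 156.710 g/mol
Mass of Sn per mole = 1 × 118.71 = 118.710 g
% Sn = 118.710 / 156.710 × 100 = 75.8%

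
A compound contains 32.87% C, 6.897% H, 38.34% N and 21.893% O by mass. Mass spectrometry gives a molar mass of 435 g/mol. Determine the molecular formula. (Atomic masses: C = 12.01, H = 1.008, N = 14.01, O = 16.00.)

C12H30N12O6

Assume 100 g: 32.87 g C, 6.897 g H, 38.34 g N, 21.893 g O.
n(C) = 32.87/12.01 = 2.737, n(H) = 6.897/1.008 = 6.842, n(N) = 38.34/14.01 = 2.737, n(O) = 21.893/16.00 = 1.368
Smallest is O at 1.368 mol; normalising gives C 2.000, H 5.001, N 2.000, O 1.000
→ C2H5N2O
Empirical-formula mass = 73.08 g/mol
n = 435 / 73.08 = 5.95 ≈ 6
Molecular formula = (C2H5N2O)×6 = C12H30N12O6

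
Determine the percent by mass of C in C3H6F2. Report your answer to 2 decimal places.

44.99%

Molar mass = 3(12.01) + 6(1.008) + 2(19.00) = 80.078 g/mol
Mass of C per mole = 3 × 12.01 = 36.030 g
% C = 36.030 / 80.078 × 100 = 44.99%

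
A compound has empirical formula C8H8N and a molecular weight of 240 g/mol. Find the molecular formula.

Empirical-formula mass = 118.15 g/mol
n = 240 / 118.15 = 2.03 ≈ 2
Molecular formula = (C8H8N)2 = C16H16N2

C16H16N2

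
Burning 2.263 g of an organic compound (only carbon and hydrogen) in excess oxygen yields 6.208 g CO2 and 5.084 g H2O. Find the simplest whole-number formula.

CH4

mol C = 6.208 / 44.01 = 0.1411; mass C = 0.1411 × 12.01 = 1.694 g
mol H = 2 × (5.084 / 18.02) = 0.5643; mass H = 0.5643 × 1.008 = 0.5688 g
Smallest is C at 0.1411 mol; normalising gives C 1.000, H 4.000
→ CH4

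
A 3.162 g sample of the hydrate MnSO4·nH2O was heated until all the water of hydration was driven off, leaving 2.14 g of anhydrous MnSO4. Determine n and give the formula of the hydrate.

MnSO4·4H2O

Mass of water lost = 3.162 − 2.14 = 1.022 g → 1.022 / 18.02 = 0.05671 mol H2O
Molar mass of MnSO4 = 151.01 g/mol → mol MnSO4 = 2.14 / 151.01 = 0.01417
n = 0.05671 / 0.01417 = 4.00 ≈ 4 → MnSO4·4H2O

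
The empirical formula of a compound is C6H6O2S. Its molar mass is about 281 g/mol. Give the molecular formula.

C12H12O4S2

Empirical-formula mass = 142.18 g/mol
n = 281 / 142.18 = 1.98 ≈ 2
Molecular formula = (C6H6O2S)2 = C12H12O4S2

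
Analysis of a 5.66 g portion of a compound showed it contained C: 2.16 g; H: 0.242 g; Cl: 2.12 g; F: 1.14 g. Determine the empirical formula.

n(C) = 2.16/12.01 = 0.1799, n(H) = 0.242/1.008 = 0.2401, n(Cl) = 2.12/35.45 = 0.0598, n(F) = 1.14/19.00 = 0.06
Ratios (÷ 0.0598): C 3.007, H 4.015, Cl 1.000, F 1.003
≈ 3:4:1:1 → C3H4ClF

C3H4ClF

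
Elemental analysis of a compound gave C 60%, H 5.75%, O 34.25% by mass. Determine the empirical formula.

Assume 100 g: 60 g C, 5.75 g H, 34.25 g O.
n(C) = 60/12.01 = 4.996, n(H) = 5.75/1.008 = 5.704, n(O) = 34.25/16.00 = 2.141
Smallest is O at 2.141 mol; normalising gives C 2.334, H 2.665, O 1.000
Scaling by 3: C 7.00, H 7.99, O 3.00 → C7H8O3

C7H8O3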